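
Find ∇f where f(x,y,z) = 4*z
(0, 0, 4)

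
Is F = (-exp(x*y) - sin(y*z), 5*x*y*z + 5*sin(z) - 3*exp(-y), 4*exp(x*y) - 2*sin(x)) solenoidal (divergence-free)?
No, ∇·F = 5*x*z - y*exp(x*y) + 3*exp(-y)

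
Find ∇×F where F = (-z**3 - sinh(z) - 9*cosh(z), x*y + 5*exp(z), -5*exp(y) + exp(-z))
(-5*exp(y) - 5*exp(z), -3*z**2 - 9*sinh(z) - cosh(z), y)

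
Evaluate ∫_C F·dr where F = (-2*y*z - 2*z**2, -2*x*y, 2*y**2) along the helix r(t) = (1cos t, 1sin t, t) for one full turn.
2*pi*(1 - 3*pi)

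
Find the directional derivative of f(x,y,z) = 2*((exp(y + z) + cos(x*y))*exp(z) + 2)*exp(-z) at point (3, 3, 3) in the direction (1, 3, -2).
sqrt(14)*(-12*exp(3)*sin(9) + 4 + exp(9))*exp(-3)/7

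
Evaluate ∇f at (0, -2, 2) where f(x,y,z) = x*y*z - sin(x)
(-5, 0, 0)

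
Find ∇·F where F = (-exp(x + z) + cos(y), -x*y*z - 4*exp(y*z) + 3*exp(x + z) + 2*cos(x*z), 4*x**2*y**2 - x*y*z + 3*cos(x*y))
-x*y - x*z - 4*z*exp(y*z) - exp(x + z)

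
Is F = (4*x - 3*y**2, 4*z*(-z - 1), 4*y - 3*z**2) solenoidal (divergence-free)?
No, ∇·F = 4 - 6*z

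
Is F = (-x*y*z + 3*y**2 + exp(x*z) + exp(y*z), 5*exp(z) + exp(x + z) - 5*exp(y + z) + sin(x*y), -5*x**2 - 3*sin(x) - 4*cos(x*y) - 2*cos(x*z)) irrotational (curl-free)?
No, ∇×F = (4*x*sin(x*y) - 5*exp(z) - exp(x + z) + 5*exp(y + z), -x*y + x*exp(x*z) + 10*x + y*exp(y*z) - 4*y*sin(x*y) - 2*z*sin(x*z) + 3*cos(x), x*z + y*cos(x*y) - 6*y - z*exp(y*z) + exp(x + z))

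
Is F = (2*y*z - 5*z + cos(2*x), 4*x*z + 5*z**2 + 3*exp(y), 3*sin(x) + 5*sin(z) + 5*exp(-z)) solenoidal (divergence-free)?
No, ∇·F = 3*exp(y) - 2*sin(2*x) + 5*cos(z) - 5*exp(-z)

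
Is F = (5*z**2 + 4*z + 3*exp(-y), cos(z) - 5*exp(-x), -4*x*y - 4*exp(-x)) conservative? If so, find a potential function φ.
No, ∇×F = (-4*x + sin(z), 4*y + 10*z + 4 - 4*exp(-x), 3*exp(-y) + 5*exp(-x)) ≠ 0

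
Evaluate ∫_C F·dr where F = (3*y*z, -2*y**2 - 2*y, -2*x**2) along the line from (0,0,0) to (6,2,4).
-172/3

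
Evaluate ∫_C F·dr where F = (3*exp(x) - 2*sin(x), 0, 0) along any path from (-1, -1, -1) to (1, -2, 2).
6*sinh(1)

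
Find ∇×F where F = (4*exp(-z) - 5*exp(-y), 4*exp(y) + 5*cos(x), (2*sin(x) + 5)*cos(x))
(0, 5*sin(x) - 2*cos(2*x) - 4*exp(-z), -5*sin(x) - 5*exp(-y))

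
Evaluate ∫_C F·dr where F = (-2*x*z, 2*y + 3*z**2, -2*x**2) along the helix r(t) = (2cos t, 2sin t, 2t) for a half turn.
-60*pi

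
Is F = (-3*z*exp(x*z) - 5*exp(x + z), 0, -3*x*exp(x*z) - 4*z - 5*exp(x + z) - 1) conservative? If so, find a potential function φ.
Yes, F is conservative. φ = -2*z**2 - z - 3*exp(x*z) - 5*exp(x + z)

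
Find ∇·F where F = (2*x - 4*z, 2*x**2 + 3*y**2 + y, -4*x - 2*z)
6*y + 1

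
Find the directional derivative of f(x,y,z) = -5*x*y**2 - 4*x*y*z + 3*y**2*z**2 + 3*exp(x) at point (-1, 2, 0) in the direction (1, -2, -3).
sqrt(14)*(3/14 - 6*E)*exp(-1)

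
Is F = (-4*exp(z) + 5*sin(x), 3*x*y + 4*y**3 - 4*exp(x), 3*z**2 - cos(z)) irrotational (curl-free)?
No, ∇×F = (0, -4*exp(z), 3*y - 4*exp(x))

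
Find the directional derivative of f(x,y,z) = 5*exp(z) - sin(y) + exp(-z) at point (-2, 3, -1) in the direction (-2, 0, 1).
sqrt(5)*(5 - exp(2))*exp(-1)/5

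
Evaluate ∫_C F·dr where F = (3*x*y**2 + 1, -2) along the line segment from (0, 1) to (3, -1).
23/2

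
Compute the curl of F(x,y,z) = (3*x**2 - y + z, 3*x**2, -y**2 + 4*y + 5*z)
(4 - 2*y, 1, 6*x + 1)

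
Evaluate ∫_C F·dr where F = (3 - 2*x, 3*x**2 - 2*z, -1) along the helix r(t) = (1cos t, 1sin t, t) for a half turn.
-pi - 2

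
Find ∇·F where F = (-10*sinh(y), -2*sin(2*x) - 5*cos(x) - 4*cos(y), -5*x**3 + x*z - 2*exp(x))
x + 4*sin(y)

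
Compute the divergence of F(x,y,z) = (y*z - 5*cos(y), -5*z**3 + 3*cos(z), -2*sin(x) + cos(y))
0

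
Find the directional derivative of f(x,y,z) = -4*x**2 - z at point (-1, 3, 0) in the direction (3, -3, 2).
sqrt(22)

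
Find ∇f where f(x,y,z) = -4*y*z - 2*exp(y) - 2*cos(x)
(2*sin(x), -4*z - 2*exp(y), -4*y)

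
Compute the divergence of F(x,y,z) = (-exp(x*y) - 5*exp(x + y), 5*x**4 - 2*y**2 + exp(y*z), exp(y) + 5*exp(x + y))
-y*exp(x*y) - 4*y + z*exp(y*z) - 5*exp(x + y)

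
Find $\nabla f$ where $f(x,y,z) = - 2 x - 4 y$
(-2, -4, 0)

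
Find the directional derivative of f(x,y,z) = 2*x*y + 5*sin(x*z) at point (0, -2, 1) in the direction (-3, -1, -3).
-3*sqrt(19)/19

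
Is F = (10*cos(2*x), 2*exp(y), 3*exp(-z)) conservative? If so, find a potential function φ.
Yes, F is conservative. φ = 2*exp(y) + 5*sin(2*x) - 3*exp(-z)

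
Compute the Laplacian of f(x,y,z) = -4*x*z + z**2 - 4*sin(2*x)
16*sin(2*x) + 2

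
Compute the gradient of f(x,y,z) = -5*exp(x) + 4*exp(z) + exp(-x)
(-5*exp(x) - exp(-x), 0, 4*exp(z))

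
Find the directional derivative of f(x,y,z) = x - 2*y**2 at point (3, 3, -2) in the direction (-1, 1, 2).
-13*sqrt(6)/6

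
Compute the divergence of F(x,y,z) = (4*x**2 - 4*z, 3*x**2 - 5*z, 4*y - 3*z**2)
8*x - 6*z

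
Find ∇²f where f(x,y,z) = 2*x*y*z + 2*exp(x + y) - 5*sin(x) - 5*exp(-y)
4*exp(x + y) + 5*sin(x) - 5*exp(-y)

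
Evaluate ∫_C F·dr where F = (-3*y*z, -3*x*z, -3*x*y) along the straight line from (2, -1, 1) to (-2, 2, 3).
30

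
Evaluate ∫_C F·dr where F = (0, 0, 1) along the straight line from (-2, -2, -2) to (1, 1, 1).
3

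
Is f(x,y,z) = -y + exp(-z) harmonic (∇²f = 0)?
No, ∇²f = exp(-z)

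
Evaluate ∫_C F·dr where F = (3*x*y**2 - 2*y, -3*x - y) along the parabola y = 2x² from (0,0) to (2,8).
160/3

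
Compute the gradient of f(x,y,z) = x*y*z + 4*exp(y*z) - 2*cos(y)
(y*z, x*z + 4*z*exp(y*z) + 2*sin(y), y*(x + 4*exp(y*z)))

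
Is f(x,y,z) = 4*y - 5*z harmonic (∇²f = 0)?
Yes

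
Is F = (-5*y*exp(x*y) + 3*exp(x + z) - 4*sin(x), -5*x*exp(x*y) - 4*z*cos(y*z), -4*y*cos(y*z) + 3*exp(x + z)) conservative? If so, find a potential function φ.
Yes, F is conservative. φ = -5*exp(x*y) + 3*exp(x + z) - 4*sin(y*z) + 4*cos(x)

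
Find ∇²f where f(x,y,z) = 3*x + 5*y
0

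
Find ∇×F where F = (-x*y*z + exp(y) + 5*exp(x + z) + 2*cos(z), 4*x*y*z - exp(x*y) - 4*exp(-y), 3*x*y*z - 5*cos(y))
(-4*x*y + 3*x*z + 5*sin(y), -x*y - 3*y*z + 5*exp(x + z) - 2*sin(z), x*z + 4*y*z - y*exp(x*y) - exp(y))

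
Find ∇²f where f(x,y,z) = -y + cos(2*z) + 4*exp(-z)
-4*cos(2*z) + 4*exp(-z)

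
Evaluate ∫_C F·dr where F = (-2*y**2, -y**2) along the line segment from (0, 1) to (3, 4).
-63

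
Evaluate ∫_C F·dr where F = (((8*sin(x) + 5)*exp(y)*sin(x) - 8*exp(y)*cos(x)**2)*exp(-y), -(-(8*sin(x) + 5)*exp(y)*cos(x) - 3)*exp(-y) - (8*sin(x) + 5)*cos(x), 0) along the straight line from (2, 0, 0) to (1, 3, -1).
-8*sin(1)*cos(1) + 4*sin(4) - 5*cos(1) + 5*cos(2) - 3*exp(-3) + 3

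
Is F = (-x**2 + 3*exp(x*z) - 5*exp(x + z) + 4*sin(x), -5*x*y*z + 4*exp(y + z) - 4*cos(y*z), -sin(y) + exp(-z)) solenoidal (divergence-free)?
No, ∇·F = ((-5*x*z - 2*x + 3*z*exp(x*z) + 4*z*sin(y*z) - 5*exp(x + z) + 4*exp(y + z) + 4*cos(x))*exp(z) - 1)*exp(-z)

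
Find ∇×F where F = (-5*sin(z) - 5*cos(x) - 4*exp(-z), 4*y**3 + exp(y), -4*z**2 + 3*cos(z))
(0, -5*cos(z) + 4*exp(-z), 0)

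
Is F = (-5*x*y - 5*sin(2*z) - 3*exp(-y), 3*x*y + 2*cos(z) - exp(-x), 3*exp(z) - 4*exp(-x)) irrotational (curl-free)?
No, ∇×F = (2*sin(z), -10*cos(2*z) - 4*exp(-x), 5*x + 3*y - 3*exp(-y) + exp(-x))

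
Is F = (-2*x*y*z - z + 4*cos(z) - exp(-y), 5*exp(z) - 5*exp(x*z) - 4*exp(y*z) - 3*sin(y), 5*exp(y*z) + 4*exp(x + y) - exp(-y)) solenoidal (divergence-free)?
No, ∇·F = -2*y*z + 5*y*exp(y*z) - 4*z*exp(y*z) - 3*cos(y)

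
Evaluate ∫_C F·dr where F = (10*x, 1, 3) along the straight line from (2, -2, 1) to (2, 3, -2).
-4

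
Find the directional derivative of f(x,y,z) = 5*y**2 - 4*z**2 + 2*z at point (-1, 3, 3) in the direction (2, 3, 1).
34*sqrt(14)/7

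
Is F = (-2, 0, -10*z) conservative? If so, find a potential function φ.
Yes, F is conservative. φ = -2*x - 5*z**2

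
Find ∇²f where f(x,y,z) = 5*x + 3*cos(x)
-3*cos(x)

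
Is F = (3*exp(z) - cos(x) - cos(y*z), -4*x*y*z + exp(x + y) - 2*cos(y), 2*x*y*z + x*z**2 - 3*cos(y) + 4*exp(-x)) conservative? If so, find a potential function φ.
No, ∇×F = (4*x*y + 2*x*z + 3*sin(y), -2*y*z + y*sin(y*z) - z**2 + 3*exp(z) + 4*exp(-x), -4*y*z - z*sin(y*z) + exp(x + y)) ≠ 0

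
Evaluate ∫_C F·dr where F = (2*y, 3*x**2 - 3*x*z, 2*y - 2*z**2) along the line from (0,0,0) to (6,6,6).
-72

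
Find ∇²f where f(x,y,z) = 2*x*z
0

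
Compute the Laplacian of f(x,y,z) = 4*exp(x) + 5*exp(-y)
4*exp(x) + 5*exp(-y)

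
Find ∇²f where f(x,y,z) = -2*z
0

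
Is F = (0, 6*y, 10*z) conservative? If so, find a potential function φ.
Yes, F is conservative. φ = 3*y**2 + 5*z**2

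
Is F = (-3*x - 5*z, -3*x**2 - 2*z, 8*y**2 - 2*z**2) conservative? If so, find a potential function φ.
No, ∇×F = (16*y + 2, -5, -6*x) ≠ 0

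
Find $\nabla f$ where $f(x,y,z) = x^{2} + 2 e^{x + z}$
(2*x + 2*exp(x + z), 0, 2*exp(x + z))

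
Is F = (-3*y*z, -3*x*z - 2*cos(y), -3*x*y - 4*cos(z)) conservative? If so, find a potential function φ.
Yes, F is conservative. φ = -3*x*y*z - 2*sin(y) - 4*sin(z)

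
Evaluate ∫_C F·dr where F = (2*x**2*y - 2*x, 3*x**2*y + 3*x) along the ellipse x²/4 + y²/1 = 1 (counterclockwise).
2*pi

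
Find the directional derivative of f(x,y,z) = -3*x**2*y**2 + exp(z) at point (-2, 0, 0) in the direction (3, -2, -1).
-sqrt(14)/14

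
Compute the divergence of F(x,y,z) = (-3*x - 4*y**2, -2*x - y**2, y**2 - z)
-2*y - 4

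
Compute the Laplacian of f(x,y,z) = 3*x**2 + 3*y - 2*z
6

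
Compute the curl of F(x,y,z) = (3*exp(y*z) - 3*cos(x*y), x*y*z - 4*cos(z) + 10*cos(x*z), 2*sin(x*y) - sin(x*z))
(-x*y + 10*x*sin(x*z) + 2*x*cos(x*y) - 4*sin(z), 3*y*exp(y*z) - 2*y*cos(x*y) + z*cos(x*z), -3*x*sin(x*y) + y*z - 3*z*exp(y*z) - 10*z*sin(x*z))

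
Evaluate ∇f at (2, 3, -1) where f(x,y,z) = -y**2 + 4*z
(0, -6, 4)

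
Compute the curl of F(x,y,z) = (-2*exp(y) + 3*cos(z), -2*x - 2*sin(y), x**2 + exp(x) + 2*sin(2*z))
(0, -2*x - exp(x) - 3*sin(z), 2*exp(y) - 2)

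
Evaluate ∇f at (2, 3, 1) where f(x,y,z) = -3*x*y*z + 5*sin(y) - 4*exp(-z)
(-9, -6 + 5*cos(3), -18 + 4*exp(-1))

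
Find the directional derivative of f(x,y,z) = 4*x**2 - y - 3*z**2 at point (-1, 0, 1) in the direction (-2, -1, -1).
23*sqrt(6)/6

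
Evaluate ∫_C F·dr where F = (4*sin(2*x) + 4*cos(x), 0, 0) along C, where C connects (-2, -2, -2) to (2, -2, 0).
8*sin(2)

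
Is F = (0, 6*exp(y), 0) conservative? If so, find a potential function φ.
Yes, F is conservative. φ = 6*exp(y)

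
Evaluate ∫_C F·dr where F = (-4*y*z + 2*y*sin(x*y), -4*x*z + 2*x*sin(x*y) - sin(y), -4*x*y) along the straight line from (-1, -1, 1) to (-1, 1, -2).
-4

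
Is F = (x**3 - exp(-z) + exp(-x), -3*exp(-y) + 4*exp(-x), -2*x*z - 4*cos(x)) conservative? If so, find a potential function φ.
No, ∇×F = (0, 2*z - 4*sin(x) + exp(-z), -4*exp(-x)) ≠ 0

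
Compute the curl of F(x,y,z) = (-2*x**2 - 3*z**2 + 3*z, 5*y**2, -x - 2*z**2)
(0, 4 - 6*z, 0)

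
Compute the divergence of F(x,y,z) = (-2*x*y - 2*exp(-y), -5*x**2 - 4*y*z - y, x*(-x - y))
-2*y - 4*z - 1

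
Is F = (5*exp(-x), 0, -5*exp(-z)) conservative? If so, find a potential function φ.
Yes, F is conservative. φ = 5*exp(-z) - 5*exp(-x)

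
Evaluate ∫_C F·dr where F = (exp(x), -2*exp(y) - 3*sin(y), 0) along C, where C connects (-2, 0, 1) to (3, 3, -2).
-exp(3) + 3*cos(3) - 1 - exp(-2)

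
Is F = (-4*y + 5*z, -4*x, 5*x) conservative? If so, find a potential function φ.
Yes, F is conservative. φ = x*(-4*y + 5*z)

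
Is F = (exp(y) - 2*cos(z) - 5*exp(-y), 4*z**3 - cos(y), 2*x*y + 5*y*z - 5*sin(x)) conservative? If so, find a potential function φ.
No, ∇×F = (2*x - 12*z**2 + 5*z, -2*y + 2*sin(z) + 5*cos(x), -exp(y) - 5*exp(-y)) ≠ 0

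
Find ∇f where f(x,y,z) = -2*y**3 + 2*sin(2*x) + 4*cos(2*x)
(-8*sin(2*x) + 4*cos(2*x), -6*y**2, 0)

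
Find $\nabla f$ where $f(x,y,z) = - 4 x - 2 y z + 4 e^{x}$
(4*exp(x) - 4, -2*z, -2*y)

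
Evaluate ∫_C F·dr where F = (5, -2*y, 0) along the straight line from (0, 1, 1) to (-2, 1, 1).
-10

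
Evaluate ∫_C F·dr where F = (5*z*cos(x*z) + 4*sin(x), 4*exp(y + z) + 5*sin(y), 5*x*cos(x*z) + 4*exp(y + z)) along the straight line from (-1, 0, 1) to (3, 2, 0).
-4*E - 5*cos(2) + 4*cos(1) - 4*cos(3) + 5*sin(1) + 5 + 4*exp(2)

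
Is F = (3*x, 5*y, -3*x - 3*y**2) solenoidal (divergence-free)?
No, ∇·F = 8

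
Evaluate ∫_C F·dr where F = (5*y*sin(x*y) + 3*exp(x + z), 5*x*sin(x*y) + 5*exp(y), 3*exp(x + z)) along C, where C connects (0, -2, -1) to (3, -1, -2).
-5*exp(-2) + 2*exp(-1) - 5*cos(3) + 5 + 3*E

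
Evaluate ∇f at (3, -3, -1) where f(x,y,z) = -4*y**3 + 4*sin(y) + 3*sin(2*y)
(0, -108 + 4*cos(3) + 6*cos(6), 0)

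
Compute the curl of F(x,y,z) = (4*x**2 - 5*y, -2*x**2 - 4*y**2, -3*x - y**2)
(-2*y, 3, 5 - 4*x)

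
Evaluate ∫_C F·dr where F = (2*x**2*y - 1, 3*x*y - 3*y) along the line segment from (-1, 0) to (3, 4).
212/3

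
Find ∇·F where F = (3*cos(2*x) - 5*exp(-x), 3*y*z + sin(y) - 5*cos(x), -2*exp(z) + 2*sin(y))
3*z - 2*exp(z) - 6*sin(2*x) + cos(y) + 5*exp(-x)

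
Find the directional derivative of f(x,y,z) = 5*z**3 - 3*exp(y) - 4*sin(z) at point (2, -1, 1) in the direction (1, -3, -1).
sqrt(11)*(-E*(15 - 4*cos(1)) + 9)*exp(-1)/11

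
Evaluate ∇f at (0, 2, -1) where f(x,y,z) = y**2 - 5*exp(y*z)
(0, 5*exp(-2) + 4, -10*exp(-2))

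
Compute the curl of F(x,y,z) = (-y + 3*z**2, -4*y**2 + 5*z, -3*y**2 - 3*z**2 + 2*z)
(-6*y - 5, 6*z, 1)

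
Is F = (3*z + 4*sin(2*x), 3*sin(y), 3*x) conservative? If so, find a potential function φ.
Yes, F is conservative. φ = 3*x*z - 2*cos(2*x) - 3*cos(y)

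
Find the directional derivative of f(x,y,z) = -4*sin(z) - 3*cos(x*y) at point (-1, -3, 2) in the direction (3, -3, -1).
2*sqrt(19)*(-9*sin(3) + 2*cos(2))/19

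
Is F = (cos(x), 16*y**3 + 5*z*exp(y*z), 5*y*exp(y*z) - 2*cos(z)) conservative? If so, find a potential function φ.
Yes, F is conservative. φ = 4*y**4 + 5*exp(y*z) + sin(x) - 2*sin(z)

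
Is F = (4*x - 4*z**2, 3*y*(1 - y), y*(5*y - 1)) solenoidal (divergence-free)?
No, ∇·F = 7 - 6*y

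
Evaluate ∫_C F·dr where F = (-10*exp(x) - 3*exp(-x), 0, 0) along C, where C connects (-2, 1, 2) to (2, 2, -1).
-26*sinh(2)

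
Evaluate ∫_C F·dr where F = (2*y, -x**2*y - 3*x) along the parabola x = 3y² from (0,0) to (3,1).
-1/2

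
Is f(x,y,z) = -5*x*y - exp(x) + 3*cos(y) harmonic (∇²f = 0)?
No, ∇²f = -exp(x) - 3*cos(y)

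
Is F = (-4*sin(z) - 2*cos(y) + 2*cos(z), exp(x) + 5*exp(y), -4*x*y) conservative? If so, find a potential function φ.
No, ∇×F = (-4*x, 4*y - 2*sin(z) - 4*cos(z), exp(x) - 2*sin(y)) ≠ 0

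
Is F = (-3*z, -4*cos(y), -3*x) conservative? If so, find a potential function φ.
Yes, F is conservative. φ = -3*x*z - 4*sin(y)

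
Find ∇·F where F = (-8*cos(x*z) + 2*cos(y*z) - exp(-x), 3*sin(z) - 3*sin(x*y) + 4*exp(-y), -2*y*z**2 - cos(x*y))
-3*x*cos(x*y) - 4*y*z + 8*z*sin(x*z) - 4*exp(-y) + exp(-x)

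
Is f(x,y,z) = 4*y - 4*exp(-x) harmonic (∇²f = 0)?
No, ∇²f = -4*exp(-x)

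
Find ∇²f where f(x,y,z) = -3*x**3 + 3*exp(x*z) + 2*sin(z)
3*x**2*exp(x*z) - 18*x + 3*z**2*exp(x*z) - 2*sin(z)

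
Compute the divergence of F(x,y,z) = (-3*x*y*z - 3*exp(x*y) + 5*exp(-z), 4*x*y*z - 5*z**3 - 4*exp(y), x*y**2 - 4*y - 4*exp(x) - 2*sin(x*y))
4*x*z - 3*y*z - 3*y*exp(x*y) - 4*exp(y)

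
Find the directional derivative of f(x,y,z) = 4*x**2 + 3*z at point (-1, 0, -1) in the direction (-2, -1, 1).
19*sqrt(6)/6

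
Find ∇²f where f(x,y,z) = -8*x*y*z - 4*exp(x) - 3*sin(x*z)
3*x**2*sin(x*z) + 3*z**2*sin(x*z) - 4*exp(x)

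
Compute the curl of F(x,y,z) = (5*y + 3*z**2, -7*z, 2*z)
(7, 6*z, -5)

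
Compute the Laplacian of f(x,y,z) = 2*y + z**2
2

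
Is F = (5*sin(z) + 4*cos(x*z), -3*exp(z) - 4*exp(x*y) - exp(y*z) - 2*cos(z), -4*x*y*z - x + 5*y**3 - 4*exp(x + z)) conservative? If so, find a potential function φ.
No, ∇×F = (-4*x*z + 15*y**2 + y*exp(y*z) + 3*exp(z) - 2*sin(z), -4*x*sin(x*z) + 4*y*z + 4*exp(x + z) + 5*cos(z) + 1, -4*y*exp(x*y)) ≠ 0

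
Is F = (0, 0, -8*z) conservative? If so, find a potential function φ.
Yes, F is conservative. φ = -4*z**2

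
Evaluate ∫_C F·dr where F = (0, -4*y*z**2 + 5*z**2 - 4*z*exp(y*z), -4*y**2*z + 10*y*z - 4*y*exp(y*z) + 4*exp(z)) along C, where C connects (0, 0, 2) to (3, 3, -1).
-4*exp(2) - 4*exp(-3) + 1 + 4*exp(-1)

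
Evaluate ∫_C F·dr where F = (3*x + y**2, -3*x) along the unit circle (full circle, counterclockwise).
-3*pi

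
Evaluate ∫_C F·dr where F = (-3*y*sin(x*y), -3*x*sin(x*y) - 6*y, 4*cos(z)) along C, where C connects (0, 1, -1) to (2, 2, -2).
-12 - 4*sin(2) + 3*cos(4) + 4*sin(1)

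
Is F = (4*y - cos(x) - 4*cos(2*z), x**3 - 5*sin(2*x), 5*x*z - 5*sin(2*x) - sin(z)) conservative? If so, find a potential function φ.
No, ∇×F = (0, -5*z + 8*sin(2*z) + 10*cos(2*x), 3*x**2 - 10*cos(2*x) - 4) ≠ 0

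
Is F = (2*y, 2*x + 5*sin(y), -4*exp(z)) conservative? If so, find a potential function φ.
Yes, F is conservative. φ = 2*x*y - 4*exp(z) - 5*cos(y)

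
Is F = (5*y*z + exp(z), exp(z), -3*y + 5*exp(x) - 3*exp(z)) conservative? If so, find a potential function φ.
No, ∇×F = (-exp(z) - 3, 5*y - 5*exp(x) + exp(z), -5*z) ≠ 0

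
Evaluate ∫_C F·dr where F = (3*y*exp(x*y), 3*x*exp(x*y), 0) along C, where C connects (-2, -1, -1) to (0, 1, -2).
3 - 3*exp(2)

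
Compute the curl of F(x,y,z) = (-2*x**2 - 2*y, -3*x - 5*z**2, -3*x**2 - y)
(10*z - 1, 6*x, -1)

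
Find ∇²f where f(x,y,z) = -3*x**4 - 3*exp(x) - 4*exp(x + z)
-36*x**2 - 3*exp(x) - 8*exp(x + z)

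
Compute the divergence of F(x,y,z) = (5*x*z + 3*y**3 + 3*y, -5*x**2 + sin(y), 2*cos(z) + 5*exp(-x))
5*z - 2*sin(z) + cos(y)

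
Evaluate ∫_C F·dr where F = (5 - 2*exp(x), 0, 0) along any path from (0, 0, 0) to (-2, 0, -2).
-8 - 2*exp(-2)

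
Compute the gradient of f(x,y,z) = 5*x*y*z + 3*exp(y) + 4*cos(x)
(5*y*z - 4*sin(x), 5*x*z + 3*exp(y), 5*x*y)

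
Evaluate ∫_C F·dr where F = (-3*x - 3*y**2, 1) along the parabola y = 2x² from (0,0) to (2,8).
-374/5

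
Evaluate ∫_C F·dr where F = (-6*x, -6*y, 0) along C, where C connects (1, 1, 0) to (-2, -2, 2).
-18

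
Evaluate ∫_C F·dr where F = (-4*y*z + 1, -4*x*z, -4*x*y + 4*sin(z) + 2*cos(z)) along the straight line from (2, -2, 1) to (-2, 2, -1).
-36 - 4*sin(1)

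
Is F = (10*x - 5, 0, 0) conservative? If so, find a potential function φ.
Yes, F is conservative. φ = 5*x*(x - 1)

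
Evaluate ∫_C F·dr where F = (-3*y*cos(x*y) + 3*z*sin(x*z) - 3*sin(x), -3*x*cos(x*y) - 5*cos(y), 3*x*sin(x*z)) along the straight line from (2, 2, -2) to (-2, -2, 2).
10*sin(2)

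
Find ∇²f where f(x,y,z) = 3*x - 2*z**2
-4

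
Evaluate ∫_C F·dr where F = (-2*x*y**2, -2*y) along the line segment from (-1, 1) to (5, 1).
-24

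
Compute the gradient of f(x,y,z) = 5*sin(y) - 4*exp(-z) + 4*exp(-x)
(-4*exp(-x), 5*cos(y), 4*exp(-z))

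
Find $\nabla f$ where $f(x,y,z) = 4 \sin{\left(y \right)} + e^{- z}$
(0, 4*cos(y), -exp(-z))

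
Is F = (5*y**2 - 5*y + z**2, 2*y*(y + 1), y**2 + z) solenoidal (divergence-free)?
No, ∇·F = 4*y + 3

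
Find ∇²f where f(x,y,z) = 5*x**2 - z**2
8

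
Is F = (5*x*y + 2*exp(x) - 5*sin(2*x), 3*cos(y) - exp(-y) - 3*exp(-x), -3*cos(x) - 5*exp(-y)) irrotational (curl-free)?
No, ∇×F = (5*exp(-y), -3*sin(x), -5*x + 3*exp(-x))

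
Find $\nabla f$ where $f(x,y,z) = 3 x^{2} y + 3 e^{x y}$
(3*y*(2*x + exp(x*y)), 3*x*(x + exp(x*y)), 0)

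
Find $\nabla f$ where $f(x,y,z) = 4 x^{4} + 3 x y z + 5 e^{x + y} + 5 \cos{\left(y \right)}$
(16*x**3 + 3*y*z + 5*exp(x + y), 3*x*z + 5*exp(x + y) - 5*sin(y), 3*x*y)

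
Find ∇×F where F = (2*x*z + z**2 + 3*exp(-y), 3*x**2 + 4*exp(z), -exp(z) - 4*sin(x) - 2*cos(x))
(-4*exp(z), 2*x + 2*z - 2*sin(x) + 4*cos(x), 6*x + 3*exp(-y))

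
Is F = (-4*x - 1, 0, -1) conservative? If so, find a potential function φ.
Yes, F is conservative. φ = -2*x**2 - x - z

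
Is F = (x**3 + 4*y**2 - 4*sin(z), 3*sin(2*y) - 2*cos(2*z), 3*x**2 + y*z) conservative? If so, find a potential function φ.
No, ∇×F = (z - 4*sin(2*z), -6*x - 4*cos(z), -8*y) ≠ 0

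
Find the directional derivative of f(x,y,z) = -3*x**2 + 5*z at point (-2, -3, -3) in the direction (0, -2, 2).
5*sqrt(2)/2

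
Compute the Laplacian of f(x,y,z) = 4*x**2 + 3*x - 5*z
8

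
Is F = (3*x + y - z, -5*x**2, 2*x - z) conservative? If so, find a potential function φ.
No, ∇×F = (0, -3, -10*x - 1) ≠ 0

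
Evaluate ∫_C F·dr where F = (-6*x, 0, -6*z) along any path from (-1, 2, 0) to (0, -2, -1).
0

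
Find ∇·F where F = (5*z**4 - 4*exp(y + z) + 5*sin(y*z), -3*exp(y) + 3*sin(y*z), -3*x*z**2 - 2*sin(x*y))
-6*x*z + 3*z*cos(y*z) - 3*exp(y)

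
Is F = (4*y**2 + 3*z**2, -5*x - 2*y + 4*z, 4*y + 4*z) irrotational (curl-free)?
No, ∇×F = (0, 6*z, -8*y - 5)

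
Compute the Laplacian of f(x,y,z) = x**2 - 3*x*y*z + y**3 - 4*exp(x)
6*y - 4*exp(x) + 2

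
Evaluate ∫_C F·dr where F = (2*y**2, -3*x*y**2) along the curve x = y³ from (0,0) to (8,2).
32/5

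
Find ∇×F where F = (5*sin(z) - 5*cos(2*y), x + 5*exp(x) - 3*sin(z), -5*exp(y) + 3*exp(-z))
(-5*exp(y) + 3*cos(z), 5*cos(z), 5*exp(x) - 10*sin(2*y) + 1)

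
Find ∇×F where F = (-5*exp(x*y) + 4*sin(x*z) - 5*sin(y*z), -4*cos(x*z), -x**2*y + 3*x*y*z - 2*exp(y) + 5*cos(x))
(-x**2 + 3*x*z - 4*x*sin(x*z) - 2*exp(y), 2*x*y + 4*x*cos(x*z) - 3*y*z - 5*y*cos(y*z) + 5*sin(x), 5*x*exp(x*y) + 4*z*sin(x*z) + 5*z*cos(y*z))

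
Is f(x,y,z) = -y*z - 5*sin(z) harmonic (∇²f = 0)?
No, ∇²f = 5*sin(z)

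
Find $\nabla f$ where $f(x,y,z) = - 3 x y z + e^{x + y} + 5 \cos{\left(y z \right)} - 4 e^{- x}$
(-3*y*z + exp(x + y) + 4*exp(-x), -3*x*z - 5*z*sin(y*z) + exp(x + y), -y*(3*x + 5*sin(y*z)))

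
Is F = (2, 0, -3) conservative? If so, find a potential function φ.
Yes, F is conservative. φ = 2*x - 3*z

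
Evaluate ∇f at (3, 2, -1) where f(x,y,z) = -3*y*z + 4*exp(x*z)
(-4*exp(-3), 3, -6 + 12*exp(-3))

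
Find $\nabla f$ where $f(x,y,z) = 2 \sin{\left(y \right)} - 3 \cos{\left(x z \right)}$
(3*z*sin(x*z), 2*cos(y), 3*x*sin(x*z))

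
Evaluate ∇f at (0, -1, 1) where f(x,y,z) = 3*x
(3, 0, 0)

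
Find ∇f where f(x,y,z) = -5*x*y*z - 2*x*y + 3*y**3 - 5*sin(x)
(-5*y*z - 2*y - 5*cos(x), -5*x*z - 2*x + 9*y**2, -5*x*y)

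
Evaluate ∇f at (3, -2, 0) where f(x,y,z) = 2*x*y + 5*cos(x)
(-4 - 5*sin(3), 6, 0)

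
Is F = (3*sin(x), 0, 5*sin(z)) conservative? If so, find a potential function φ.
Yes, F is conservative. φ = -3*cos(x) - 5*cos(z)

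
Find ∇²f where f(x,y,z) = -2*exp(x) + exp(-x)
-2*exp(x) + exp(-x)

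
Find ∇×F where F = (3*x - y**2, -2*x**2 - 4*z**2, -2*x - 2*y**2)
(-4*y + 8*z, 2, -4*x + 2*y)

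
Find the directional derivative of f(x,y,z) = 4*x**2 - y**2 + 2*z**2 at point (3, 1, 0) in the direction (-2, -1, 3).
-23*sqrt(14)/7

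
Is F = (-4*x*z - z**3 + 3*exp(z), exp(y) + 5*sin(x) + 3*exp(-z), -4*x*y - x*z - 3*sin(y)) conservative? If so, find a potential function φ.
No, ∇×F = (-4*x - 3*cos(y) + 3*exp(-z), -4*x + 4*y - 3*z**2 + z + 3*exp(z), 5*cos(x)) ≠ 0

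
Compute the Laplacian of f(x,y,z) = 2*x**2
4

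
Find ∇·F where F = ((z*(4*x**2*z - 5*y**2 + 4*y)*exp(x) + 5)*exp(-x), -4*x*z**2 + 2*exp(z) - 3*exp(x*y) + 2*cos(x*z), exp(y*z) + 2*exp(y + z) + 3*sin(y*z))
8*x*z**2 - 3*x*exp(x*y) + y*exp(y*z) + 3*y*cos(y*z) + 2*exp(y + z) - 5*exp(-x)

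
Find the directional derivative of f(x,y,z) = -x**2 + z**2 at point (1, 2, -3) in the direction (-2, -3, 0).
4*sqrt(13)/13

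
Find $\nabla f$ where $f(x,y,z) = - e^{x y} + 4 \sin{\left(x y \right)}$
(y*(-exp(x*y) + 4*cos(x*y)), x*(-exp(x*y) + 4*cos(x*y)), 0)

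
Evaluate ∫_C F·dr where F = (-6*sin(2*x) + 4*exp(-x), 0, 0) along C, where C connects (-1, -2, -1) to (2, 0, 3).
3*cos(4) - 4*exp(-2) - 3*cos(2) + 4*E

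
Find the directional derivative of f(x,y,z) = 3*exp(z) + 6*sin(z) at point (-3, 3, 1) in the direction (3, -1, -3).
-9*sqrt(19)*(2*cos(1) + E)/19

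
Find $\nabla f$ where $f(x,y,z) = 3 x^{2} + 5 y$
(6*x, 5, 0)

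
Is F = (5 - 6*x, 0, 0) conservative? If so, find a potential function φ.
Yes, F is conservative. φ = x*(5 - 3*x)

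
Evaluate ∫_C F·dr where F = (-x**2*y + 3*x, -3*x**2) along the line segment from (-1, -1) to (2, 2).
-33/4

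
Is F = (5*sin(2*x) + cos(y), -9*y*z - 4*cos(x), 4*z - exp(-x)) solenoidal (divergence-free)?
No, ∇·F = -9*z + 10*cos(2*x) + 4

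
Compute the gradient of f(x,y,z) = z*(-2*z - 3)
(0, 0, -4*z - 3)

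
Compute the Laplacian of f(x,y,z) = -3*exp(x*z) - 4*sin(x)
-3*x**2*exp(x*z) - 3*z**2*exp(x*z) + 4*sin(x)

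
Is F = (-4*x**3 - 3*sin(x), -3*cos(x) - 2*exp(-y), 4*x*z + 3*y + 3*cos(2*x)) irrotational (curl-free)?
No, ∇×F = (3, -4*z + 6*sin(2*x), 3*sin(x))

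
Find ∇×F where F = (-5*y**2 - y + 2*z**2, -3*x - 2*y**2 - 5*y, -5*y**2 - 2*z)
(-10*y, 4*z, 10*y - 2)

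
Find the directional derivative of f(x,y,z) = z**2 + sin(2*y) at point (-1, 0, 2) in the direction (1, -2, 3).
4*sqrt(14)/7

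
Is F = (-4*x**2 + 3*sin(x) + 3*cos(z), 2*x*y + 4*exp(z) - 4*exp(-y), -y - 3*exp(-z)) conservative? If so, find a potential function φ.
No, ∇×F = (-4*exp(z) - 1, -3*sin(z), 2*y) ≠ 0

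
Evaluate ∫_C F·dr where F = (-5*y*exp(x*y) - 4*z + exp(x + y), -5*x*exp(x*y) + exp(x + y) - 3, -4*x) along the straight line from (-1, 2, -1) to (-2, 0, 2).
-E + 6*exp(-2) + 21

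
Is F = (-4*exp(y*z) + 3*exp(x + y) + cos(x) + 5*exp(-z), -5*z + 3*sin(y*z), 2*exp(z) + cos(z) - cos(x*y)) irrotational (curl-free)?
No, ∇×F = (x*sin(x*y) - 3*y*cos(y*z) + 5, -4*y*exp(y*z) - y*sin(x*y) - 5*exp(-z), 4*z*exp(y*z) - 3*exp(x + y))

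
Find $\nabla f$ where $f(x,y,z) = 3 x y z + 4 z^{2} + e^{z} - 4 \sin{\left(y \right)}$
(3*y*z, 3*x*z - 4*cos(y), 3*x*y + 8*z + exp(z))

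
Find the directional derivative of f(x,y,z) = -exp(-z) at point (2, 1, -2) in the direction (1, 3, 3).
3*sqrt(19)*exp(2)/19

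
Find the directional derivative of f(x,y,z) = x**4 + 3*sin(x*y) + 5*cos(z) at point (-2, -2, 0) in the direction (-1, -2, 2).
6*cos(4) + 32/3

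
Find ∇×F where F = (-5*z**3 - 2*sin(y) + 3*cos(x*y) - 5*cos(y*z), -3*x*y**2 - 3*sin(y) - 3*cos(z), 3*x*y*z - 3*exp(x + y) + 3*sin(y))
(3*x*z - 3*exp(x + y) - 3*sin(z) + 3*cos(y), -3*y*z + 5*y*sin(y*z) - 15*z**2 + 3*exp(x + y), 3*x*sin(x*y) - 3*y**2 - 5*z*sin(y*z) + 2*cos(y))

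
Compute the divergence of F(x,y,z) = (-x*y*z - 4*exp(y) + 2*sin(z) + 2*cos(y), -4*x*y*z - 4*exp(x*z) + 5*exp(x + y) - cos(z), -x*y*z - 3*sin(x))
-x*y - 4*x*z - y*z + 5*exp(x + y)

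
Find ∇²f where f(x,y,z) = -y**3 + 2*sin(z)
-6*y - 2*sin(z)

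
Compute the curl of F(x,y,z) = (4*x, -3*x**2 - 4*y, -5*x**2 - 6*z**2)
(0, 10*x, -6*x)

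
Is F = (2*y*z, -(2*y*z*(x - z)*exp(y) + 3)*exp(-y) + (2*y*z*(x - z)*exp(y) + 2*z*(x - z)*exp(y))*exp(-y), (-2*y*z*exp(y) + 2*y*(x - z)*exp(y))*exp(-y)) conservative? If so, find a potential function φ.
Yes, F is conservative. φ = (2*y*z*(x - z)*exp(y) + 3)*exp(-y)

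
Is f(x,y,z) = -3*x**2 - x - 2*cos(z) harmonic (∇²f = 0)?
No, ∇²f = 2*cos(z) - 6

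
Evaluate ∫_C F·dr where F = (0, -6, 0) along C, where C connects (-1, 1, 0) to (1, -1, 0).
12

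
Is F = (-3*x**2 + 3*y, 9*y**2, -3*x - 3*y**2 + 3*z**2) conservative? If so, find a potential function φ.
No, ∇×F = (-6*y, 3, -3) ≠ 0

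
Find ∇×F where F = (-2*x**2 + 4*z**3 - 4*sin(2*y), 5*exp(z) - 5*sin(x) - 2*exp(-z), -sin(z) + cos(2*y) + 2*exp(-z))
(-5*exp(z) - 2*sin(2*y) - 2*exp(-z), 12*z**2, -5*cos(x) + 8*cos(2*y))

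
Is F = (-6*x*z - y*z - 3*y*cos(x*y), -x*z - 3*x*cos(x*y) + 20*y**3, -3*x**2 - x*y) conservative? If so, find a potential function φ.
Yes, F is conservative. φ = -3*x**2*z - x*y*z + 5*y**4 - 3*sin(x*y)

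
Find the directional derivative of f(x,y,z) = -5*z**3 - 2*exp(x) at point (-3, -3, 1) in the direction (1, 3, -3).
sqrt(19)*(-2 + 45*exp(3))*exp(-3)/19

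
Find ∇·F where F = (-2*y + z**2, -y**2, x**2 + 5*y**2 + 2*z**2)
-2*y + 4*z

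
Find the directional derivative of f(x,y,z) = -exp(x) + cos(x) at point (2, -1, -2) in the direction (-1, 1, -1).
sqrt(3)*(sin(2) + exp(2))/3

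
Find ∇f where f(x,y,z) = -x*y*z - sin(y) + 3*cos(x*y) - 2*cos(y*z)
(-y*(z + 3*sin(x*y)), -x*z - 3*x*sin(x*y) + 2*z*sin(y*z) - cos(y), y*(-x + 2*sin(y*z)))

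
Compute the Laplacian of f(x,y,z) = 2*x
0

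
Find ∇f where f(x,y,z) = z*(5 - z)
(0, 0, 5 - 2*z)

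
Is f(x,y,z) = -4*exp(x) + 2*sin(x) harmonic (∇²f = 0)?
No, ∇²f = -4*exp(x) - 2*sin(x)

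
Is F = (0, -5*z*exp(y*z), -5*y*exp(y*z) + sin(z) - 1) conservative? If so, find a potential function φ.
Yes, F is conservative. φ = -z - 5*exp(y*z) - cos(z)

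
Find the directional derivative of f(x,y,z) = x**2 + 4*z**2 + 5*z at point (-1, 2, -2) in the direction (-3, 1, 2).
-8*sqrt(14)/7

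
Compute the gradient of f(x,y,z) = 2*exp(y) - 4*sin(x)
(-4*cos(x), 2*exp(y), 0)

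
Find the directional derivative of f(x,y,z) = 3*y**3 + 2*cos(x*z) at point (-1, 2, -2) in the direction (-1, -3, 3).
2*sqrt(19)*(-54 + sin(2))/19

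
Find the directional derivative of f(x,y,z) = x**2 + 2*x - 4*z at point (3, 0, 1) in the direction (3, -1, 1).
20*sqrt(11)/11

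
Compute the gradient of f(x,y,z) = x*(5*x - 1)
(10*x - 1, 0, 0)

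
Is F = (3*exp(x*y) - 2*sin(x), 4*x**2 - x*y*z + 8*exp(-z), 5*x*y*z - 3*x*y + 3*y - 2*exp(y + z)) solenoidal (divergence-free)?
No, ∇·F = 5*x*y - x*z + 3*y*exp(x*y) - 2*exp(y + z) - 2*cos(x)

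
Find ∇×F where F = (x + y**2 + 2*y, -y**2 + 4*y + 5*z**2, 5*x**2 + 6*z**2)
(-10*z, -10*x, -2*y - 2)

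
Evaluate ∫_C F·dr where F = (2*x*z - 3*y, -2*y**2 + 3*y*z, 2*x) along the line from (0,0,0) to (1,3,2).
-7/6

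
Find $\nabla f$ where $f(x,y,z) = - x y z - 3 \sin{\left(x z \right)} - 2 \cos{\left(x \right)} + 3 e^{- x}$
(-y*z - 3*z*cos(x*z) + 2*sin(x) - 3*exp(-x), -x*z, -x*(y + 3*cos(x*z)))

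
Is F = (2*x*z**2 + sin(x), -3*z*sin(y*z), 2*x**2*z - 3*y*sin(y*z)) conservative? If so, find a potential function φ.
Yes, F is conservative. φ = x**2*z**2 - cos(x) + 3*cos(y*z)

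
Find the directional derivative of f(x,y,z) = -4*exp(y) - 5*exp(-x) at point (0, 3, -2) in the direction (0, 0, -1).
0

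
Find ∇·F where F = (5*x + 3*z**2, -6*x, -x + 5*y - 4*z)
1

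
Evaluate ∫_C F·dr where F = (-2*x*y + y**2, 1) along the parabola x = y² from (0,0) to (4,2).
-78/5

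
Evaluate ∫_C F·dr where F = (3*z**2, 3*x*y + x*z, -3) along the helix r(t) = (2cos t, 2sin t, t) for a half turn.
-5*pi**2 - 3*pi + 40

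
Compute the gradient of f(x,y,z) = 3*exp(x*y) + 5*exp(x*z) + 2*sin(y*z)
(3*y*exp(x*y) + 5*z*exp(x*z), 3*x*exp(x*y) + 2*z*cos(y*z), 5*x*exp(x*z) + 2*y*cos(y*z))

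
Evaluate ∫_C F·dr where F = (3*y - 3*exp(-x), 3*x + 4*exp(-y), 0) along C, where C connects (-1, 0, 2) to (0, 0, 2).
3 - 3*E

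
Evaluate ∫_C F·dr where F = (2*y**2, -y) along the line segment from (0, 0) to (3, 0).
0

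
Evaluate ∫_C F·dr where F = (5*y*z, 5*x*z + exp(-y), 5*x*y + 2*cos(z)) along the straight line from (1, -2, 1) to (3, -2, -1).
40 - 4*sin(1)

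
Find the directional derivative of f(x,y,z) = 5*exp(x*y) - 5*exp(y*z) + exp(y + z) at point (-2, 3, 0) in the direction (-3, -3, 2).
sqrt(22)*(-30*exp(6) - exp(9) - 15)*exp(-6)/22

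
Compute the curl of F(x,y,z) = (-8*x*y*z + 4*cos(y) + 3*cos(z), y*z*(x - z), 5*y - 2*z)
(y*z - y*(x - z) + 5, -8*x*y - 3*sin(z), 8*x*z + y*z + 4*sin(y))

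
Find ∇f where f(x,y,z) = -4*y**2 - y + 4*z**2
(0, -8*y - 1, 8*z)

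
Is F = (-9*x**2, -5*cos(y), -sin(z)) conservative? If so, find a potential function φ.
Yes, F is conservative. φ = -3*x**3 - 5*sin(y) + cos(z)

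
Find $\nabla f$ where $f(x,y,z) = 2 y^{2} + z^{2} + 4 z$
(0, 4*y, 2*z + 4)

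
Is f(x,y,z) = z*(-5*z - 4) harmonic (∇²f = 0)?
No, ∇²f = -10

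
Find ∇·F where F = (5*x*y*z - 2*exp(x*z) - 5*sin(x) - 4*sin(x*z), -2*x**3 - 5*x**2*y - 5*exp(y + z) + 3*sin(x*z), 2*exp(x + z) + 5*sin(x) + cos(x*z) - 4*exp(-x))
-5*x**2 - x*sin(x*z) + 5*y*z - 2*z*exp(x*z) - 4*z*cos(x*z) + 2*exp(x + z) - 5*exp(y + z) - 5*cos(x)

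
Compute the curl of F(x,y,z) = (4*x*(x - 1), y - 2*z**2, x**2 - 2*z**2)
(4*z, -2*x, 0)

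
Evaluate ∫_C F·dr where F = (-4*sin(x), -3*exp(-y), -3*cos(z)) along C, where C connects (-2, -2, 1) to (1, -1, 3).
-3*exp(2) - 3*sin(3) - 4*cos(2) + 4*cos(1) + 3*sin(1) + 3*E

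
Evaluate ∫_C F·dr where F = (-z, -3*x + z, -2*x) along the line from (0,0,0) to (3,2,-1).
-11/2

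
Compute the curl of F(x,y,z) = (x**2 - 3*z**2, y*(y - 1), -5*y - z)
(-5, -6*z, 0)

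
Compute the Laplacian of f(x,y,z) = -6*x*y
0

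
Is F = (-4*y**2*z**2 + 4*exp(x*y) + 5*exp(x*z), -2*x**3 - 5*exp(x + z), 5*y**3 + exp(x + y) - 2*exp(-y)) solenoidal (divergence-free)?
No, ∇·F = 4*y*exp(x*y) + 5*z*exp(x*z)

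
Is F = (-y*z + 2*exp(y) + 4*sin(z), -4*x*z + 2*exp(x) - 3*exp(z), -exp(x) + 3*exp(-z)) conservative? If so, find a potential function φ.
No, ∇×F = (4*x + 3*exp(z), -y + exp(x) + 4*cos(z), -3*z + 2*exp(x) - 2*exp(y)) ≠ 0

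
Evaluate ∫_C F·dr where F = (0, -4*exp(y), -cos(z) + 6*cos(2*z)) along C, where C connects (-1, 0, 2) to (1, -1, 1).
-4*exp(-1) - sin(1) - 3*sin(4) + 4*sin(2) + 4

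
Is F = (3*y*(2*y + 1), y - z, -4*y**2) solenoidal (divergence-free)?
No, ∇·F = 1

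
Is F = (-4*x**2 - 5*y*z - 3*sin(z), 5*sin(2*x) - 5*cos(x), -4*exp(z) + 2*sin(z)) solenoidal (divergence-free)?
No, ∇·F = -8*x - 4*exp(z) + 2*cos(z)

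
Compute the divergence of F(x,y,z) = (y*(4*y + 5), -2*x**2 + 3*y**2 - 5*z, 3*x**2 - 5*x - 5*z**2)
6*y - 10*z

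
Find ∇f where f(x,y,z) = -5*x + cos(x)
(-sin(x) - 5, 0, 0)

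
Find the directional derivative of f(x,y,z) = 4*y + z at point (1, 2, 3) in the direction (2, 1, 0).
4*sqrt(5)/5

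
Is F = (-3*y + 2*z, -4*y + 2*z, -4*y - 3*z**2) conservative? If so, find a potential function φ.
No, ∇×F = (-6, 2, 3) ≠ 0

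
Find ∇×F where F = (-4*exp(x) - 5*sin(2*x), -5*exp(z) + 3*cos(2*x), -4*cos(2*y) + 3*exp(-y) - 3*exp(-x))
(5*exp(z) + 8*sin(2*y) - 3*exp(-y), -3*exp(-x), -6*sin(2*x))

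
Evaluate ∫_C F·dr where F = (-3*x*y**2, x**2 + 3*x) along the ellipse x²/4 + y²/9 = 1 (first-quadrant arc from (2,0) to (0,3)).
9*pi/2 + 35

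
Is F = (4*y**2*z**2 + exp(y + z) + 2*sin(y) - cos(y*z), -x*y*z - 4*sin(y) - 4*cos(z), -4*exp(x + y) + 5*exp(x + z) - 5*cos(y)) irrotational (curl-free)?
No, ∇×F = (x*y - 4*exp(x + y) + 5*sin(y) - 4*sin(z), 8*y**2*z + y*sin(y*z) + 4*exp(x + y) - 5*exp(x + z) + exp(y + z), -8*y*z**2 - y*z - z*sin(y*z) - exp(y + z) - 2*cos(y))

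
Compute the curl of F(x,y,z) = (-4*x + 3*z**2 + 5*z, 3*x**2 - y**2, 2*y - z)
(2, 6*z + 5, 6*x)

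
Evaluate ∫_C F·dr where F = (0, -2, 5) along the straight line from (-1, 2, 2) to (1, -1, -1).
-9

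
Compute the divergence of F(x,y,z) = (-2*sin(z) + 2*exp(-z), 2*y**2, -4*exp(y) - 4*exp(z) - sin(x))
4*y - 4*exp(z)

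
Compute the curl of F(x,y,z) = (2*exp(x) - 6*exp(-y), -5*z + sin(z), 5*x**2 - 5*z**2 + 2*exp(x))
(5 - cos(z), -10*x - 2*exp(x), -6*exp(-y))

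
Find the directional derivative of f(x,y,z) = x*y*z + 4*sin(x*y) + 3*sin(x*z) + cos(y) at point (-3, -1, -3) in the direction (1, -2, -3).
sqrt(14)*(-12 + 10*cos(3) + 9*cos(9) - sin(1))/7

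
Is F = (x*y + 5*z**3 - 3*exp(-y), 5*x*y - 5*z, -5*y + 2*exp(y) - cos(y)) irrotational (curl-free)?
No, ∇×F = (2*exp(y) + sin(y), 15*z**2, -x + 5*y - 3*exp(-y))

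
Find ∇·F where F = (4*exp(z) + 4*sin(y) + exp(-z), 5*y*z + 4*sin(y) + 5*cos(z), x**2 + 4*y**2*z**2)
8*y**2*z + 5*z + 4*cos(y)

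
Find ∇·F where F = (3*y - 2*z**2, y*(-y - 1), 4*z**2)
-2*y + 8*z - 1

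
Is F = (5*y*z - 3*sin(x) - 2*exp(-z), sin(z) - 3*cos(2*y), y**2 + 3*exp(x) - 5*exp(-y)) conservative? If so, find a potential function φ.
No, ∇×F = (2*y - cos(z) + 5*exp(-y), 5*y - 3*exp(x) + 2*exp(-z), -5*z) ≠ 0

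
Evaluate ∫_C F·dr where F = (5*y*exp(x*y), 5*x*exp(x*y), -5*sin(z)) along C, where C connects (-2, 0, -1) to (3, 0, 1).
0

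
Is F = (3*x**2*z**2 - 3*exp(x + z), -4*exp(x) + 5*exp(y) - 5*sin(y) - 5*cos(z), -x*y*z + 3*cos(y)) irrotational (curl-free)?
No, ∇×F = (-x*z - 3*sin(y) - 5*sin(z), 6*x**2*z + y*z - 3*exp(x + z), -4*exp(x))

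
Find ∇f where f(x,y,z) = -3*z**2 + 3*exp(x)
(3*exp(x), 0, -6*z)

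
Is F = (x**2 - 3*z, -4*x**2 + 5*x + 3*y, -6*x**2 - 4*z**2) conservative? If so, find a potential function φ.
No, ∇×F = (0, 12*x - 3, 5 - 8*x) ≠ 0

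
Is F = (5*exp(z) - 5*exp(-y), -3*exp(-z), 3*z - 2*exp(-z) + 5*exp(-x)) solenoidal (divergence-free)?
No, ∇·F = 3 + 2*exp(-z)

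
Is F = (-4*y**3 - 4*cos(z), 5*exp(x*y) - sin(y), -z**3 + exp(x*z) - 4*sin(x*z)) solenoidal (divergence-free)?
No, ∇·F = 5*x*exp(x*y) + x*exp(x*z) - 4*x*cos(x*z) - 3*z**2 - cos(y)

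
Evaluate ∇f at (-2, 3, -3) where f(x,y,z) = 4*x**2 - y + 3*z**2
(-16, -1, -18)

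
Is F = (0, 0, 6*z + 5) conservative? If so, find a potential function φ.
Yes, F is conservative. φ = z*(3*z + 5)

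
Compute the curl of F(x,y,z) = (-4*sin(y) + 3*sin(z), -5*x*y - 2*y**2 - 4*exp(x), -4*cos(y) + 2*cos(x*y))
(-2*x*sin(x*y) + 4*sin(y), 2*y*sin(x*y) + 3*cos(z), -5*y - 4*exp(x) + 4*cos(y))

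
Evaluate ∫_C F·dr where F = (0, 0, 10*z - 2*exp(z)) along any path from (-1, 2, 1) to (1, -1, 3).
-2*exp(3) + 2*E + 40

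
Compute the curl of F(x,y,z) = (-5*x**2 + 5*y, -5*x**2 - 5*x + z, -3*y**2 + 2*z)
(-6*y - 1, 0, -10*x - 10)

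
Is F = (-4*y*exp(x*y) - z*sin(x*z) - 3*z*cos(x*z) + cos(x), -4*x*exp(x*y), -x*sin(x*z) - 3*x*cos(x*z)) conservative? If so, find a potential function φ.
Yes, F is conservative. φ = -4*exp(x*y) + sin(x) - 3*sin(x*z) + cos(x*z)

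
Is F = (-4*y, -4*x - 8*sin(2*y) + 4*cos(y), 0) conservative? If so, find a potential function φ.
Yes, F is conservative. φ = -4*x*y + 4*sin(y) + 4*cos(2*y)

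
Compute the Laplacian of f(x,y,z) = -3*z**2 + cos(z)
-cos(z) - 6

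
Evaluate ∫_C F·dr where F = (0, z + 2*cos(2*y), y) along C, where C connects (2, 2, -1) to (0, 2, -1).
0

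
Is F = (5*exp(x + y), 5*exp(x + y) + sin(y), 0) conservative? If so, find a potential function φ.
Yes, F is conservative. φ = 5*exp(x + y) - cos(y)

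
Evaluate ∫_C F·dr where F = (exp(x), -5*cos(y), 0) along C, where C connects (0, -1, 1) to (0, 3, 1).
-5*sin(1) - 5*sin(3)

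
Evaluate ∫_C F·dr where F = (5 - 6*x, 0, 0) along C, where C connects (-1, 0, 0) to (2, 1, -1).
6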